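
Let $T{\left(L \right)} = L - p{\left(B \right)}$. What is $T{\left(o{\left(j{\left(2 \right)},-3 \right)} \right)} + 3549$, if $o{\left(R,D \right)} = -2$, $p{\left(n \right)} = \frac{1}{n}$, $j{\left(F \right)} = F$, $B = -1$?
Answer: $3548$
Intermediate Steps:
$T{\left(L \right)} = 1 + L$ ($T{\left(L \right)} = L - \frac{1}{-1} = L - -1 = L + 1 = 1 + L$)
$T{\left(o{\left(j{\left(2 \right)},-3 \right)} \right)} + 3549 = \left(1 - 2\right) + 3549 = -1 + 3549 = 3548$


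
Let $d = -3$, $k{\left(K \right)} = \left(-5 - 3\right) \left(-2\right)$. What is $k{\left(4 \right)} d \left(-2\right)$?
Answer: $96$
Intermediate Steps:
$k{\left(K \right)} = 16$ ($k{\left(K \right)} = \left(-8\right) \left(-2\right) = 16$)
$k{\left(4 \right)} d \left(-2\right) = 16 \left(-3\right) \left(-2\right) = \left(-48\right) \left(-2\right) = 96$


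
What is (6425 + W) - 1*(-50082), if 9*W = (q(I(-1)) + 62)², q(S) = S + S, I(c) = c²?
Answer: 512659/9 ≈ 56962.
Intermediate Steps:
q(S) = 2*S
W = 4096/9 (W = (2*(-1)² + 62)²/9 = (2*1 + 62)²/9 = (2 + 62)²/9 = (⅑)*64² = (⅑)*4096 = 4096/9 ≈ 455.11)
(6425 + W) - 1*(-50082) = (6425 + 4096/9) - 1*(-50082) = 61921/9 + 50082 = 512659/9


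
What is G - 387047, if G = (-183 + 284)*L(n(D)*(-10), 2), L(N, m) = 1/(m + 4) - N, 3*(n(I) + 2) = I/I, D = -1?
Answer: -777427/2 ≈ -3.8871e+5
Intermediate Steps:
n(I) = -5/3 (n(I) = -2 + (I/I)/3 = -2 + (⅓)*1 = -2 + ⅓ = -5/3)
L(N, m) = 1/(4 + m) - N
G = -3333/2 (G = (-183 + 284)*((1 - (-20)*(-10)/3 - 1*(-5/3*(-10))*2)/(4 + 2)) = 101*((1 - 4*50/3 - 1*50/3*2)/6) = 101*((1 - 200/3 - 100/3)/6) = 101*((⅙)*(-99)) = 101*(-33/2) = -3333/2 ≈ -1666.5)
G - 387047 = -3333/2 - 387047 = -777427/2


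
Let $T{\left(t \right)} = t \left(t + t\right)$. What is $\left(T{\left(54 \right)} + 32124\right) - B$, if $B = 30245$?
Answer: $7711$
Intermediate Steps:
$T{\left(t \right)} = 2 t^{2}$ ($T{\left(t \right)} = t 2 t = 2 t^{2}$)
$\left(T{\left(54 \right)} + 32124\right) - B = \left(2 \cdot 54^{2} + 32124\right) - 30245 = \left(2 \cdot 2916 + 32124\right) - 30245 = \left(5832 + 32124\right) - 30245 = 37956 - 30245 = 7711$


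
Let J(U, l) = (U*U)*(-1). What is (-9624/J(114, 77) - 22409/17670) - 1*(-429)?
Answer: 143851019/335730 ≈ 428.47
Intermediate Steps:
J(U, l) = -U**2 (J(U, l) = U**2*(-1) = -U**2)
(-9624/J(114, 77) - 22409/17670) - 1*(-429) = (-9624/((-1*114**2)) - 22409/17670) - 1*(-429) = (-9624/((-1*12996)) - 22409*1/17670) + 429 = (-9624/(-12996) - 22409/17670) + 429 = (-9624*(-1/12996) - 22409/17670) + 429 = (802/1083 - 22409/17670) + 429 = -177151/335730 + 429 = 143851019/335730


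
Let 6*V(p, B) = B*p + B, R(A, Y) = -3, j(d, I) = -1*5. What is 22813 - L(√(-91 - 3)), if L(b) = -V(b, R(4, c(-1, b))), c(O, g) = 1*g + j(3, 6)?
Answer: 45625/2 - I*√94/2 ≈ 22813.0 - 4.8477*I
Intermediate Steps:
j(d, I) = -5
c(O, g) = -5 + g (c(O, g) = 1*g - 5 = g - 5 = -5 + g)
V(p, B) = B/6 + B*p/6 (V(p, B) = (B*p + B)/6 = (B + B*p)/6 = B/6 + B*p/6)
L(b) = ½ + b/2 (L(b) = -(-3)*(1 + b)/6 = -(-½ - b/2) = ½ + b/2)
22813 - L(√(-91 - 3)) = 22813 - (½ + √(-91 - 3)/2) = 22813 - (½ + √(-94)/2) = 22813 - (½ + (I*√94)/2) = 22813 - (½ + I*√94/2) = 22813 + (-½ - I*√94/2) = 45625/2 - I*√94/2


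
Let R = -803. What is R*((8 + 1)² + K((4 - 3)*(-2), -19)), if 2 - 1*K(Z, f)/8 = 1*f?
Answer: -199947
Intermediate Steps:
K(Z, f) = 16 - 8*f
R*((8 + 1)² + K((4 - 3)*(-2), -19)) = -803*((8 + 1)² + (16 - 8*(-19))) = -803*(9² + (16 + 152)) = -803*(81 + 168) = -803*249 = -199947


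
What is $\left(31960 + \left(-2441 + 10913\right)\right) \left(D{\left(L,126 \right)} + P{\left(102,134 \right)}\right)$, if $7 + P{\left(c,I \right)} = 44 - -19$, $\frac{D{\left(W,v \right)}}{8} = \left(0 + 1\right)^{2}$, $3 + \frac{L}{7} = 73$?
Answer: $2587648$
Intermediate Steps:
$L = 490$ ($L = -21 + 7 \cdot 73 = -21 + 511 = 490$)
$D{\left(W,v \right)} = 8$ ($D{\left(W,v \right)} = 8 \left(0 + 1\right)^{2} = 8 \cdot 1^{2} = 8 \cdot 1 = 8$)
$P{\left(c,I \right)} = 56$ ($P{\left(c,I \right)} = -7 + \left(44 - -19\right) = -7 + \left(44 + 19\right) = -7 + 63 = 56$)
$\left(31960 + \left(-2441 + 10913\right)\right) \left(D{\left(L,126 \right)} + P{\left(102,134 \right)}\right) = \left(31960 + \left(-2441 + 10913\right)\right) \left(8 + 56\right) = \left(31960 + 8472\right) 64 = 40432 \cdot 64 = 2587648$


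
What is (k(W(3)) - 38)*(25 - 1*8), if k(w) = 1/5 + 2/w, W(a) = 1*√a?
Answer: -3213/5 + 34*√3/3 ≈ -622.97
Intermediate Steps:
W(a) = √a
k(w) = ⅕ + 2/w (k(w) = 1*(⅕) + 2/w = ⅕ + 2/w)
(k(W(3)) - 38)*(25 - 1*8) = ((10 + √3)/(5*(√3)) - 38)*(25 - 1*8) = ((√3/3)*(10 + √3)/5 - 38)*(25 - 8) = (√3*(10 + √3)/15 - 38)*17 = (-38 + √3*(10 + √3)/15)*17 = -646 + 17*√3*(10 + √3)/15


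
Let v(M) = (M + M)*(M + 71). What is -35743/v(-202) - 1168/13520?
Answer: -34066287/44720780 ≈ -0.76175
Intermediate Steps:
v(M) = 2*M*(71 + M) (v(M) = (2*M)*(71 + M) = 2*M*(71 + M))
-35743/v(-202) - 1168/13520 = -35743*(-1/(404*(71 - 202))) - 1168/13520 = -35743/(2*(-202)*(-131)) - 1168*1/13520 = -35743/52924 - 73/845 = -34066287/44720780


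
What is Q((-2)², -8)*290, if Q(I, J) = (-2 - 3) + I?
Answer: -290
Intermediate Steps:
Q(I, J) = -5 + I
Q((-2)², -8)*290 = (-5 + (-2)²)*290 = (-5 + 4)*290 = -1*290 = -290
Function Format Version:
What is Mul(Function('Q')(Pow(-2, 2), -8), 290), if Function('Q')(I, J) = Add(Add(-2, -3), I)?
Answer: -290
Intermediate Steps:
Function('Q')(I, J) = Add(-5, I)
Mul(Function('Q')(Pow(-2, 2), -8), 290) = Mul(Add(-5, Pow(-2, 2)), 290) = Mul(Add(-5, 4), 290) = Mul(-1, 290) = -290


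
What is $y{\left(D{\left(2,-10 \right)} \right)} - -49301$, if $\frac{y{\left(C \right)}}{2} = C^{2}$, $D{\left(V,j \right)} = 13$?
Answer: $49639$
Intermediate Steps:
$y{\left(C \right)} = 2 C^{2}$
$y{\left(D{\left(2,-10 \right)} \right)} - -49301 = 2 \cdot 13^{2} - -49301 = 2 \cdot 169 + 49301 = 338 + 49301 = 49639$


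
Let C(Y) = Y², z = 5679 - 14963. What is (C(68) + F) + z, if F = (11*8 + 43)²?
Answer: 12501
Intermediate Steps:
z = -9284
F = 17161 (F = (88 + 43)² = 131² = 17161)
(C(68) + F) + z = (68² + 17161) - 9284 = (4624 + 17161) - 9284 = 21785 - 9284 = 12501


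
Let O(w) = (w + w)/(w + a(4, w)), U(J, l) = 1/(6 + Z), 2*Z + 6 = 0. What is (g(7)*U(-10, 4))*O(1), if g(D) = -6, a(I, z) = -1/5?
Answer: -5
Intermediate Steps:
Z = -3 (Z = -3 + (½)*0 = -3 + 0 = -3)
a(I, z) = -⅕ (a(I, z) = -1*⅕ = -⅕)
U(J, l) = ⅓ (U(J, l) = 1/(6 - 3) = 1/3 = ⅓)
O(w) = 2*w/(-⅕ + w) (O(w) = (w + w)/(w - ⅕) = (2*w)/(-⅕ + w) = 2*w/(-⅕ + w))
(g(7)*U(-10, 4))*O(1) = (-6*⅓)*(10*1/(-1 + 5*1)) = -20/(-1 + 5) = -20/4 = -2*5/2 = -5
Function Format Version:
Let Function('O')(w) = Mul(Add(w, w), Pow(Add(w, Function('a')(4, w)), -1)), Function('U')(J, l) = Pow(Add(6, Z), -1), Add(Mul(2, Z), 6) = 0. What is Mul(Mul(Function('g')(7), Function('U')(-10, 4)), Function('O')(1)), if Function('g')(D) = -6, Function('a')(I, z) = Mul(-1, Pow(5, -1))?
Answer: -5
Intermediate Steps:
Z = -3 (Z = Add(-3, Mul(Rational(1, 2), 0)) = Add(-3, 0) = -3)
Function('a')(I, z) = Rational(-1, 5) (Function('a')(I, z) = Mul(-1, Rational(1, 5)) = Rational(-1, 5))
Function('U')(J, l) = Rational(1, 3) (Function('U')(J, l) = Pow(Add(6, -3), -1) = Pow(3, -1) = Rational(1, 3))
Function('O')(w) = Mul(2, w, Pow(Add(Rational(-1, 5), w), -1)) (Function('O')(w) = Mul(Add(w, w), Pow(Add(w, Rational(-1, 5)), -1)) = Mul(Mul(2, w), Pow(Add(Rational(-1, 5), w), -1)) = Mul(2, w, Pow(Add(Rational(-1, 5), w), -1)))
Mul(Mul(Function('g')(7), Function('U')(-10, 4)), Function('O')(1)) = Mul(Mul(-6, Rational(1, 3)), Mul(10, 1, Pow(Add(-1, Mul(5, 1)), -1))) = Mul(-2, Mul(10, 1, Pow(Add(-1, 5), -1))) = Mul(-2, Mul(10, 1, Pow(4, -1))) = Mul(-2, Mul(10, 1, Rational(1, 4))) = Mul(-2, Rational(5, 2)) = -5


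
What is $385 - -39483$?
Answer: $39868$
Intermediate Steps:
$385 - -39483 = 385 + 39483 = 39868$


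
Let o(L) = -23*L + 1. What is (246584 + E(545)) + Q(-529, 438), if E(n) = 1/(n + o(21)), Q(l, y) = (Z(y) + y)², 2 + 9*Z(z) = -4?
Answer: 27584201/63 ≈ 4.3784e+5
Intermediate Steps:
o(L) = 1 - 23*L
Z(z) = -⅔ (Z(z) = -2/9 + (⅑)*(-4) = -2/9 - 4/9 = -⅔)
Q(l, y) = (-⅔ + y)²
E(n) = 1/(-482 + n) (E(n) = 1/(n + (1 - 23*21)) = 1/(n + (1 - 483)) = 1/(n - 482) = 1/(-482 + n))
(246584 + E(545)) + Q(-529, 438) = (246584 + 1/(-482 + 545)) + (-2 + 3*438)²/9 = (246584 + 1/63) + (-2 + 1314)²/9 = (246584 + 1/63) + (⅑)*1312² = 15534793/63 + (⅑)*1721344 = 15534793/63 + 1721344/9 = 27584201/63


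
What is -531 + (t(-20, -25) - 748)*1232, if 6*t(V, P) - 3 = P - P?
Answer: -921451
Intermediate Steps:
t(V, P) = ½ (t(V, P) = ½ + (P - P)/6 = ½ + (⅙)*0 = ½ + 0 = ½)
-531 + (t(-20, -25) - 748)*1232 = -531 + (½ - 748)*1232 = -531 - 1495/2*1232 = -531 - 920920 = -921451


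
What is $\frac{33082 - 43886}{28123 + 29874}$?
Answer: $- \frac{10804}{57997} \approx -0.18629$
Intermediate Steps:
$\frac{33082 - 43886}{28123 + 29874} = - \frac{10804}{57997}$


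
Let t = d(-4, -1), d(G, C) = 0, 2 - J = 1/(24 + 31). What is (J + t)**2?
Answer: 11881/3025 ≈ 3.9276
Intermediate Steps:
J = 109/55 (J = 2 - 1/(24 + 31) = 2 - 1/55 = 109/55 ≈ 1.9818)
t = 0
(J + t)**2 = (109/55 + 0)**2 = (109/55)**2 = 11881/3025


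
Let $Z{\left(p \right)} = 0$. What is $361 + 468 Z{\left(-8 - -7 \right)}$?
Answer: $361$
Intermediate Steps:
$361 + 468 Z{\left(-8 - -7 \right)} = 361 + 468 \cdot 0 = 361 + 0 = 361$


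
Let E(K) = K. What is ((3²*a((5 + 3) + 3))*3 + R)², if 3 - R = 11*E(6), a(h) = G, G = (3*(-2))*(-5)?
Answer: 558009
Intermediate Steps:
G = 30 (G = -6*(-5) = 30)
a(h) = 30
R = -63 (R = 3 - 11*6 = 3 - 1*66 = 3 - 66 = -63)
((3²*a((5 + 3) + 3))*3 + R)² = ((3²*30)*3 - 63)² = ((9*30)*3 - 63)² = (270*3 - 63)² = (810 - 63)² = 747² = 558009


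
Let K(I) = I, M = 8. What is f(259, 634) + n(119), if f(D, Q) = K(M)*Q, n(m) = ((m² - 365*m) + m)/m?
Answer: 4827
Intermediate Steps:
n(m) = (m² - 364*m)/m
f(D, Q) = 8*Q
f(259, 634) + n(119) = 8*634 + (-364 + 119) = 5072 - 245 = 4827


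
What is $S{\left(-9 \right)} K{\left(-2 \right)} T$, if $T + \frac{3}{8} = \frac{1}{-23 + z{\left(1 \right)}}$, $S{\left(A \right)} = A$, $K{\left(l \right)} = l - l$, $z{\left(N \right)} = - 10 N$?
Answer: $0$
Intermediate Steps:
$K{\left(l \right)} = 0$
$T = - \frac{107}{264}$ ($T = - \frac{3}{8} + \frac{1}{-23 - 10} = - \frac{3}{8} + \frac{1}{-33} = - \frac{3}{8} - \frac{1}{33} = - \frac{107}{264} \approx -0.4053$)
$S{\left(-9 \right)} K{\left(-2 \right)} T = \left(-9\right) 0 \left(- \frac{107}{264}\right) = 0 \left(- \frac{107}{264}\right) = 0$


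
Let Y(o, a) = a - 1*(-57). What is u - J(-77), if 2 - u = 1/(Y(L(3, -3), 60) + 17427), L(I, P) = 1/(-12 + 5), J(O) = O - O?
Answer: 35087/17544 ≈ 1.9999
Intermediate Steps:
J(O) = 0
L(I, P) = -⅐ (L(I, P) = 1/(-7) = -⅐)
Y(o, a) = 57 + a (Y(o, a) = a + 57 = 57 + a)
u = 35087/17544 (u = 2 - 1/((57 + 60) + 17427) = 2 - 1/(117 + 17427) = 2 - 1/17544 = 35087/17544 ≈ 1.9999)
u - J(-77) = 35087/17544 - 1*0 = 35087/17544 + 0 = 35087/17544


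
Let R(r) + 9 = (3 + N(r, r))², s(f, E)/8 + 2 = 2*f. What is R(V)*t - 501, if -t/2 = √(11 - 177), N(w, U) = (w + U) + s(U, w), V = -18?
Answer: -501 - 227120*I*√166 ≈ -501.0 - 2.9262e+6*I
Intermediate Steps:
s(f, E) = -16 + 16*f (s(f, E) = -16 + 8*(2*f) = -16 + 16*f)
N(w, U) = -16 + w + 17*U (N(w, U) = (w + U) + (-16 + 16*U) = (U + w) + (-16 + 16*U) = -16 + w + 17*U)
t = -2*I*√166 (t = -2*√(11 - 177) = -2*I*√166 ≈ -25.768*I)
R(r) = -9 + (-13 + 18*r)² (R(r) = -9 + (3 + (-16 + r + 17*r))² = -9 + (3 + (-16 + 18*r))² = -9 + (-13 + 18*r)²)
R(V)*t - 501 = (-9 + (-13 + 18*(-18))²)*(-2*I*√166) - 501 = (-9 + (-13 - 324)²)*(-2*I*√166) - 501 = (-9 + (-337)²)*(-2*I*√166) - 501 = (-9 + 113569)*(-2*I*√166) - 501 = 113560*(-2*I*√166) - 501 = -227120*I*√166 - 501 = -501 - 227120*I*√166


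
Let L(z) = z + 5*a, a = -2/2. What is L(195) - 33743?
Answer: -33553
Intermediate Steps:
a = -1 (a = -2*½ = -1)
L(z) = -5 + z (L(z) = z + 5*(-1) = z - 5 = -5 + z)
L(195) - 33743 = (-5 + 195) - 33743 = 190 - 33743 = -33553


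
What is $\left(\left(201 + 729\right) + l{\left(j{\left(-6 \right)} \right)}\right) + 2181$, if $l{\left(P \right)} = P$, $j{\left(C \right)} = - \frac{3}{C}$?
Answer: $\frac{6223}{2} \approx 3111.5$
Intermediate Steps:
$\left(\left(201 + 729\right) + l{\left(j{\left(-6 \right)} \right)}\right) + 2181 = \left(\left(201 + 729\right) - \frac{3}{-6}\right) + 2181 = \left(930 - - \frac{1}{2}\right) + 2181 = \left(930 + \frac{1}{2}\right) + 2181 = \frac{1861}{2} + 2181 = \frac{6223}{2}$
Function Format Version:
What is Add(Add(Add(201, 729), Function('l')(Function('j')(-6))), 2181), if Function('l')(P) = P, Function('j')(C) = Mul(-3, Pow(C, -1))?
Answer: Rational(6223, 2) ≈ 3111.5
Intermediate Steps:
Add(Add(Add(201, 729), Function('l')(Function('j')(-6))), 2181) = Add(Add(Add(201, 729), Mul(-3, Pow(-6, -1))), 2181) = Add(Add(930, Mul(-3, Rational(-1, 6))), 2181) = Add(Add(930, Rational(1, 2)), 2181) = Add(Rational(1861, 2), 2181) = Rational(6223, 2)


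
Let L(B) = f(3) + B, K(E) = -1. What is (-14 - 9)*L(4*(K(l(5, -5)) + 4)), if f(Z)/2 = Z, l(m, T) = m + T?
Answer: -414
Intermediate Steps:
l(m, T) = T + m
f(Z) = 2*Z
L(B) = 6 + B (L(B) = 2*3 + B = 6 + B)
(-14 - 9)*L(4*(K(l(5, -5)) + 4)) = (-14 - 9)*(6 + 4*(-1 + 4)) = -23*(6 + 4*3) = -23*(6 + 12) = -23*18 = -414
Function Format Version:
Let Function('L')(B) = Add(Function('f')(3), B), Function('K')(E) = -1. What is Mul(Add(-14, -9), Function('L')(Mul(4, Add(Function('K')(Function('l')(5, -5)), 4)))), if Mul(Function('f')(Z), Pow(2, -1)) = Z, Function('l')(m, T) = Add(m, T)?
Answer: -414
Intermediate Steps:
Function('l')(m, T) = Add(T, m)
Function('f')(Z) = Mul(2, Z)
Function('L')(B) = Add(6, B) (Function('L')(B) = Add(Mul(2, 3), B) = Add(6, B))
Mul(Add(-14, -9), Function('L')(Mul(4, Add(Function('K')(Function('l')(5, -5)), 4)))) = Mul(Add(-14, -9), Add(6, Mul(4, Add(-1, 4)))) = Mul(-23, Add(6, Mul(4, 3))) = Mul(-23, Add(6, 12)) = Mul(-23, 18) = -414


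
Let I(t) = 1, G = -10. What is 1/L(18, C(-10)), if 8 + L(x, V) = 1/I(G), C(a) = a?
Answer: -1/7 ≈ -0.14286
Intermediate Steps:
L(x, V) = -7 (L(x, V) = -8 + 1/1 = -8 + 1 = -7)
1/L(18, C(-10)) = 1/(-7) = -1/7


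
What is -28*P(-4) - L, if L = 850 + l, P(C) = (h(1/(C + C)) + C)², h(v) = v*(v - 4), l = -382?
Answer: -827335/1024 ≈ -807.94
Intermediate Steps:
h(v) = v*(-4 + v)
P(C) = (C + (-4 + 1/(2*C))/(2*C))² (P(C) = ((-4 + 1/(C + C))/(C + C) + C)² = ((-4 + 1/(2*C))/((2*C)) + C)² = ((1/(2*C))*(-4 + 1/(2*C)) + C)² = ((-4 + 1/(2*C))/(2*C) + C)² = (C + (-4 + 1/(2*C))/(2*C))²)
L = 468 (L = 850 - 382 = 468)
-28*P(-4) - L = -7*(1 - 8*(-4) + 4*(-4)³)²/(4*(-4)⁴) - 1*468 = -7*(1 + 32 + 4*(-64))²/(4*256) - 468 = -7*(1 + 32 - 256)²/(4*256) - 468 = -7*(-223)²/(4*256) - 468 = -7*49729/(4*256) - 468 = -28*49729/4096 - 468 = -348103/1024 - 468 = -827335/1024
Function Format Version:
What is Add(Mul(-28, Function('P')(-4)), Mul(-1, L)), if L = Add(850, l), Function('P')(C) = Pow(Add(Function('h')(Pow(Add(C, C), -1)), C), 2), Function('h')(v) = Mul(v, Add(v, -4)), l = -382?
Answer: Rational(-827335, 1024) ≈ -807.94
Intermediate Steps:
Function('h')(v) = Mul(v, Add(-4, v))
Function('P')(C) = Pow(Add(C, Mul(Rational(1, 2), Pow(C, -1), Add(-4, Mul(Rational(1, 2), Pow(C, -1))))), 2) (Function('P')(C) = Pow(Add(Mul(Pow(Add(C, C), -1), Add(-4, Pow(Add(C, C), -1))), C), 2) = Pow(Add(Mul(Pow(Mul(2, C), -1), Add(-4, Pow(Mul(2, C), -1))), C), 2) = Pow(Add(Mul(Mul(Rational(1, 2), Pow(C, -1)), Add(-4, Mul(Rational(1, 2), Pow(C, -1)))), C), 2) = Pow(Add(Mul(Rational(1, 2), Pow(C, -1), Add(-4, Mul(Rational(1, 2), Pow(C, -1)))), C), 2) = Pow(Add(C, Mul(Rational(1, 2), Pow(C, -1), Add(-4, Mul(Rational(1, 2), Pow(C, -1))))), 2))
L = 468 (L = Add(850, -382) = 468)
Add(Mul(-28, Function('P')(-4)), Mul(-1, L)) = Add(Mul(-28, Mul(Rational(1, 16), Pow(-4, -4), Pow(Add(1, Mul(-8, -4), Mul(4, Pow(-4, 3))), 2))), Mul(-1, 468)) = Add(Mul(-28, Mul(Rational(1, 16), Rational(1, 256), Pow(Add(1, 32, Mul(4, -64)), 2))), -468) = Add(Mul(-28, Mul(Rational(1, 16), Rational(1, 256), Pow(Add(1, 32, -256), 2))), -468) = Add(Mul(-28, Mul(Rational(1, 16), Rational(1, 256), Pow(-223, 2))), -468) = Add(Mul(-28, Mul(Rational(1, 16), Rational(1, 256), 49729)), -468) = Add(Mul(-28, Rational(49729, 4096)), -468) = Add(Rational(-348103, 1024), -468) = Rational(-827335, 1024)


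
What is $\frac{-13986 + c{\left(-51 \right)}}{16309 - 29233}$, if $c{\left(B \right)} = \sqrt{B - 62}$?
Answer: $\frac{777}{718} - \frac{i \sqrt{113}}{12924} \approx 1.0822 - 0.00082251 i$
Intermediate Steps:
$c{\left(B \right)} = \sqrt{-62 + B}$
$\frac{-13986 + c{\left(-51 \right)}}{16309 - 29233} = \frac{-13986 + \sqrt{-62 - 51}}{16309 - 29233} = \frac{-13986 + \sqrt{-113}}{-12924} = \left(-13986 + i \sqrt{113}\right) \left(- \frac{1}{12924}\right) = \frac{777}{718} - \frac{i \sqrt{113}}{12924}$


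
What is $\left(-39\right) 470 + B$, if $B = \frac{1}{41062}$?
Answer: $- \frac{752666459}{41062} \approx -18330.0$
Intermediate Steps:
$B = \frac{1}{41062} \approx 2.4353 \cdot 10^{-5}$
$\left(-39\right) 470 + B = \left(-39\right) 470 + \frac{1}{41062} = -18330 + \frac{1}{41062} = - \frac{752666459}{41062}$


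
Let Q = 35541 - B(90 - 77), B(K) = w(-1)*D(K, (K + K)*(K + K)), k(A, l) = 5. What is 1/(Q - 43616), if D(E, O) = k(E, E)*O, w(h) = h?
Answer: -1/4695 ≈ -0.00021299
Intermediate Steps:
D(E, O) = 5*O
B(K) = -20*K² (B(K) = -5*(K + K)*(K + K) = -5*(2*K)*(2*K) = -5*4*K² = -20*K²)
Q = 38921 (Q = 35541 - (-20)*(90 - 77)² = 35541 - (-20)*13² = 35541 - (-20)*169 = 35541 - 1*(-3380) = 35541 + 3380 = 38921)
1/(Q - 43616) = 1/(38921 - 43616) = 1/(-4695) = -1/4695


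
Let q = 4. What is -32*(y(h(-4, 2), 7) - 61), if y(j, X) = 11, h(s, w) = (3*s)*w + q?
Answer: 1600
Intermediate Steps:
h(s, w) = 4 + 3*s*w (h(s, w) = (3*s)*w + 4 = 3*s*w + 4 = 4 + 3*s*w)
-32*(y(h(-4, 2), 7) - 61) = -32*(11 - 61) = -32*(-50) = 1600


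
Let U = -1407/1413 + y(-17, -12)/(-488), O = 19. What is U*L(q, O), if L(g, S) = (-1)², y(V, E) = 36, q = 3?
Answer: -61457/57462 ≈ -1.0695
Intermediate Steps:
U = -61457/57462 (U = -1407/1413 + 36/(-488) = -1407*1/1413 + 36*(-1/488) = -469/471 - 9/122 = -61457/57462 ≈ -1.0695)
L(g, S) = 1
U*L(q, O) = -61457/57462*1 = -61457/57462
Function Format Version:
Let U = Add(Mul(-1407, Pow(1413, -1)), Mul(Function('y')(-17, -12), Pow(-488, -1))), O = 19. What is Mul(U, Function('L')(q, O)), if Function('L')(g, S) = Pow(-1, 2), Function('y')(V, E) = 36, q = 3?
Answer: Rational(-61457, 57462) ≈ -1.0695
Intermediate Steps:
U = Rational(-61457, 57462) (U = Add(Mul(-1407, Pow(1413, -1)), Mul(36, Pow(-488, -1))) = Add(Mul(-1407, Rational(1, 1413)), Mul(36, Rational(-1, 488))) = Add(Rational(-469, 471), Rational(-9, 122)) = Rational(-61457, 57462) ≈ -1.0695)
Function('L')(g, S) = 1
Mul(U, Function('L')(q, O)) = Mul(Rational(-61457, 57462), 1) = Rational(-61457, 57462)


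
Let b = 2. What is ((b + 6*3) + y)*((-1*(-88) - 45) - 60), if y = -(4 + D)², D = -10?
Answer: 272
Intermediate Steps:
y = -36 (y = -(4 - 10)² = -1*(-6)² = -1*36 = -36)
((b + 6*3) + y)*((-1*(-88) - 45) - 60) = ((2 + 6*3) - 36)*((-1*(-88) - 45) - 60) = ((2 + 18) - 36)*((88 - 45) - 60) = (20 - 36)*(43 - 60) = -16*(-17) = 272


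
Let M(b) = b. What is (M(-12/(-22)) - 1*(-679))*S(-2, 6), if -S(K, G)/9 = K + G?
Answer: -269100/11 ≈ -24464.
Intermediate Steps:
S(K, G) = -9*G - 9*K (S(K, G) = -9*(K + G) = -9*(G + K) = -9*G - 9*K)
(M(-12/(-22)) - 1*(-679))*S(-2, 6) = (-12/(-22) - 1*(-679))*(-9*6 - 9*(-2)) = (-12*(-1/22) + 679)*(-54 + 18) = (6/11 + 679)*(-36) = (7475/11)*(-36) = -269100/11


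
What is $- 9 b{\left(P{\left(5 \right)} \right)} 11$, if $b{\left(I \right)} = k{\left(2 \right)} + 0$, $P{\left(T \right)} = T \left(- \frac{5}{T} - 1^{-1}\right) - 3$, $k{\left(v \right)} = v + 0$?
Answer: $-198$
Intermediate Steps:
$k{\left(v \right)} = v$
$P{\left(T \right)} = -3 + T \left(-1 - \frac{5}{T}\right)$ ($P{\left(T \right)} = T \left(- \frac{5}{T} - 1\right) - 3 = T \left(-1 - \frac{5}{T}\right) - 3 = -3 + T \left(-1 - \frac{5}{T}\right)$)
$b{\left(I \right)} = 2$ ($b{\left(I \right)} = 2 + 0 = 2$)
$- 9 b{\left(P{\left(5 \right)} \right)} 11 = \left(-9\right) 2 \cdot 11 = \left(-18\right) 11 = -198$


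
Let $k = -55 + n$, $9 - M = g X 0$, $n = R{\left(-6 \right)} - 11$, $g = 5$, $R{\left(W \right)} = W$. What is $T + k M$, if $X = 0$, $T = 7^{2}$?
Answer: $-599$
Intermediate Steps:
$T = 49$
$n = -17$ ($n = -6 - 11 = -17$)
$M = 9$ ($M = 9 - 5 \cdot 0 \cdot 0 = 9 - 5 \cdot 0 = 9 - 0 = 9 + 0 = 9$)
$k = -72$ ($k = -55 - 17 = -72$)
$T + k M = 49 - 648 = -599$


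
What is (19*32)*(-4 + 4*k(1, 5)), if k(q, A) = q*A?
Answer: 9728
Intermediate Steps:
k(q, A) = A*q
(19*32)*(-4 + 4*k(1, 5)) = (19*32)*(-4 + 4*(5*1)) = 608*(-4 + 4*5) = 608*(-4 + 20) = 608*16 = 9728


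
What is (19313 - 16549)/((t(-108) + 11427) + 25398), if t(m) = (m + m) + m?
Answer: 2764/36501 ≈ 0.075724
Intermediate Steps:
t(m) = 3*m (t(m) = 2*m + m = 3*m)
(19313 - 16549)/((t(-108) + 11427) + 25398) = (19313 - 16549)/((3*(-108) + 11427) + 25398) = 2764/((-324 + 11427) + 25398) = 2764/(11103 + 25398) = 2764/36501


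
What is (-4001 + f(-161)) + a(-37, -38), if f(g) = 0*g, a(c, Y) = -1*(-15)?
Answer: -3986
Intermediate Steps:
a(c, Y) = 15
f(g) = 0
(-4001 + f(-161)) + a(-37, -38) = (-4001 + 0) + 15 = -4001 + 15 = -3986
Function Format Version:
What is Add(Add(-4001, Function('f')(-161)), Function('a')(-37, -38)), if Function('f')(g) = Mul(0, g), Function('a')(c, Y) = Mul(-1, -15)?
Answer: -3986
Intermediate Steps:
Function('a')(c, Y) = 15
Function('f')(g) = 0
Add(Add(-4001, Function('f')(-161)), Function('a')(-37, -38)) = Add(Add(-4001, 0), 15) = Add(-4001, 15) = -3986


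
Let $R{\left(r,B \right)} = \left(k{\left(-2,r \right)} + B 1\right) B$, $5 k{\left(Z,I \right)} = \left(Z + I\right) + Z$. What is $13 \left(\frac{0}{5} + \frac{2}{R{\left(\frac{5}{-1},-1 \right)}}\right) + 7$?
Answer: $\frac{114}{7} \approx 16.286$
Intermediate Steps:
$k{\left(Z,I \right)} = \frac{I}{5} + \frac{2 Z}{5}$ ($k{\left(Z,I \right)} = \frac{\left(Z + I\right) + Z}{5} = \frac{\left(I + Z\right) + Z}{5} = \frac{I + 2 Z}{5} = \frac{I}{5} + \frac{2 Z}{5}$)
$R{\left(r,B \right)} = B \left(- \frac{4}{5} + B + \frac{r}{5}\right)$ ($R{\left(r,B \right)} = \left(\left(\frac{r}{5} + \frac{2}{5} \left(-2\right)\right) + B 1\right) B = \left(\left(\frac{r}{5} - \frac{4}{5}\right) + B\right) B = \left(\left(- \frac{4}{5} + \frac{r}{5}\right) + B\right) B = \left(- \frac{4}{5} + B + \frac{r}{5}\right) B = B \left(- \frac{4}{5} + B + \frac{r}{5}\right)$)
$13 \left(\frac{0}{5} + \frac{2}{R{\left(\frac{5}{-1},-1 \right)}}\right) + 7 = 13 \left(\frac{0}{5} + \frac{2}{\frac{1}{5} \left(-1\right) \left(-4 + \frac{5}{-1} + 5 \left(-1\right)\right)}\right) + 7 = 13 \left(0 \cdot \frac{1}{5} + \frac{2}{\frac{1}{5} \left(-1\right) \left(-4 + 5 \left(-1\right) - 5\right)}\right) + 7 = 13 \left(0 + \frac{2}{\frac{1}{5} \left(-1\right) \left(-4 - 5 - 5\right)}\right) + 7 = 13 \left(0 + \frac{2}{\frac{1}{5} \left(-1\right) \left(-14\right)}\right) + 7 = 13 \left(0 + \frac{2}{\frac{14}{5}}\right) + 7 = 13 \left(0 + 2 \cdot \frac{5}{14}\right) + 7 = 13 \left(0 + \frac{5}{7}\right) + 7 = 13 \cdot \frac{5}{7} + 7 = \frac{65}{7} + 7 = \frac{114}{7}$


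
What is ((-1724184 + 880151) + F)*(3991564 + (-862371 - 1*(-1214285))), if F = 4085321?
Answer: 14078463119664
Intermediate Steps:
((-1724184 + 880151) + F)*(3991564 + (-862371 - 1*(-1214285))) = ((-1724184 + 880151) + 4085321)*(3991564 + (-862371 - 1*(-1214285))) = (-844033 + 4085321)*(3991564 + (-862371 + 1214285)) = 3241288*(3991564 + 351914) = 3241288*4343478 = 14078463119664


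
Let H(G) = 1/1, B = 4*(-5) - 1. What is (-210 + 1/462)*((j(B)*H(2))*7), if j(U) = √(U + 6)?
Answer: -97019*I*√15/66 ≈ -5693.2*I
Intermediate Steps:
B = -21 (B = -20 - 1 = -21)
H(G) = 1
j(U) = √(6 + U)
(-210 + 1/462)*((j(B)*H(2))*7) = (-210 + 1/462)*((√(6 - 21)*1)*7) = (-210 + 1/462)*((√(-15)*1)*7) = -97019*(I*√15)*1*7/462 = -97019*I*√15*7/462 = -97019*I*√15/66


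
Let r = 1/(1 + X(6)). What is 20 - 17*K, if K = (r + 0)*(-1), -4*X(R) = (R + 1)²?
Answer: 832/45 ≈ 18.489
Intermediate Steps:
X(R) = -(1 + R)²/4 (X(R) = -(R + 1)²/4 = -(1 + R)²/4)
r = -4/45 (r = 1/(1 - (1 + 6)²/4) = 1/(1 - ¼*7²) = 1/(1 - ¼*49) = 1/(1 - 49/4) = 1/(-45/4) = -4/45 ≈ -0.088889)
K = 4/45 (K = (-4/45 + 0)*(-1) = -4/45*(-1) = 4/45 ≈ 0.088889)
20 - 17*K = 20 - 17*4/45 = 20 - 68/45 = 832/45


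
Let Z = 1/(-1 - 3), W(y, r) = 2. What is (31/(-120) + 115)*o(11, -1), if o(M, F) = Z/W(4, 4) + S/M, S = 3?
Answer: 178997/10560 ≈ 16.950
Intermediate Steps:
Z = -¼ (Z = 1/(-4) = -¼ ≈ -0.25000)
o(M, F) = -⅛ + 3/M (o(M, F) = -¼/2 + 3/M = -¼*½ + 3/M = -⅛ + 3/M)
(31/(-120) + 115)*o(11, -1) = (31/(-120) + 115)*((⅛)*(24 - 1*11)/11) = (31*(-1/120) + 115)*((⅛)*(1/11)*(24 - 11)) = (-31/120 + 115)*((⅛)*(1/11)*13) = (13769/120)*(13/88) = 178997/10560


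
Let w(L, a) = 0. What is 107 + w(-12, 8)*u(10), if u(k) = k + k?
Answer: 107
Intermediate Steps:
u(k) = 2*k
107 + w(-12, 8)*u(10) = 107 + 0*(2*10) = 107 + 0*20 = 107 + 0 = 107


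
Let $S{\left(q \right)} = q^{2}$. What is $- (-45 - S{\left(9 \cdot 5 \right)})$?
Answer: $2070$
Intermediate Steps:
$- (-45 - S{\left(9 \cdot 5 \right)}) = - (-45 - \left(9 \cdot 5\right)^{2}) = - (-45 - 45^{2}) = - (-45 - 2025) = \left(-1\right) \left(-2070\right) = 2070$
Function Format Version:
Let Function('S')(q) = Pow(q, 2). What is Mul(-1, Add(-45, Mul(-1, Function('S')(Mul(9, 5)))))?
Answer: 2070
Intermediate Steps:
Mul(-1, Add(-45, Mul(-1, Function('S')(Mul(9, 5))))) = Mul(-1, Add(-45, Mul(-1, Pow(Mul(9, 5), 2)))) = Mul(-1, Add(-45, Mul(-1, Pow(45, 2)))) = Mul(-1, Add(-45, Mul(-1, 2025))) = Mul(-1, Add(-45, -2025)) = Mul(-1, -2070) = 2070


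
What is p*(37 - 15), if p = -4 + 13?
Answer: 198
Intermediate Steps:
p = 9
p*(37 - 15) = 9*(37 - 15) = 9*22 = 198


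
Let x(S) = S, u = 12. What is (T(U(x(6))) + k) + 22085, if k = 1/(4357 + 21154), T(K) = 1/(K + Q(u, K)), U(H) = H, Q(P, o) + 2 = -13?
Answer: 5070668413/229599 ≈ 22085.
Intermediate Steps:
Q(P, o) = -15 (Q(P, o) = -2 - 13 = -15)
T(K) = 1/(-15 + K) (T(K) = 1/(K - 15) = 1/(-15 + K))
k = 1/25511 ≈ 3.9199e-5
(T(U(x(6))) + k) + 22085 = (1/(-15 + 6) + 1/25511) + 22085 = (1/(-9) + 1/25511) + 22085 = (-⅑ + 1/25511) + 22085 = -25502/229599 + 22085 = 5070668413/229599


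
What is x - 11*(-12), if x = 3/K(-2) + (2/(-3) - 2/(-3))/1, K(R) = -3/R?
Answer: 134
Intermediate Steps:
x = 2 (x = 3/((-3/(-2))) + (2/(-3) - 2/(-3))/1 = 3/((-3*(-1/2))) + (2*(-1/3) - 2*(-1/3))*1 = 3/(3/2) + (-2/3 + 2/3)*1 = 3*(2/3) + 0*1 = 2 + 0 = 2)
x - 11*(-12) = 2 - 11*(-12) = 2 + 132 = 134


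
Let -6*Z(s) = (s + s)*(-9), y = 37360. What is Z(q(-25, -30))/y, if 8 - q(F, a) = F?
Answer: 99/37360 ≈ 0.0026499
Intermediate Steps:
q(F, a) = 8 - F
Z(s) = 3*s (Z(s) = -(s + s)*(-9)/6 = -2*s*(-9)/6 = -(-3)*s = 3*s)
Z(q(-25, -30))/y = (3*(8 - 1*(-25)))/37360 = (3*(8 + 25))*(1/37360) = (3*33)*(1/37360) = 99*(1/37360) = 99/37360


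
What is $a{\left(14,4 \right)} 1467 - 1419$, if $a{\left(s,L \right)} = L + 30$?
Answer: $48459$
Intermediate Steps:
$a{\left(s,L \right)} = 30 + L$
$a{\left(14,4 \right)} 1467 - 1419 = \left(30 + 4\right) 1467 - 1419 = 34 \cdot 1467 - 1419 = 49878 - 1419 = 48459$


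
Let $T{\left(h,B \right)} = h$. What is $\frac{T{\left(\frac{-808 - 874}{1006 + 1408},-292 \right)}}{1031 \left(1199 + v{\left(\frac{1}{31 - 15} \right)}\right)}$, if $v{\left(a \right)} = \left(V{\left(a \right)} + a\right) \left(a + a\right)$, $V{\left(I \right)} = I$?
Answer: $- \frac{53824}{95492827329} \approx -5.6364 \cdot 10^{-7}$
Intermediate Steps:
$v{\left(a \right)} = 4 a^{2}$ ($v{\left(a \right)} = \left(a + a\right) \left(a + a\right) = 2 a 2 a = 4 a^{2}$)
$\frac{T{\left(\frac{-808 - 874}{1006 + 1408},-292 \right)}}{1031 \left(1199 + v{\left(\frac{1}{31 - 15} \right)}\right)} = \frac{\left(-808 - 874\right) \frac{1}{1006 + 1408}}{1031 \left(1199 + 4 \left(\frac{1}{31 - 15}\right)^{2}\right)} = \frac{\left(-1682\right) \frac{1}{2414}}{1031 \left(1199 + 4 \left(\frac{1}{16}\right)^{2}\right)} = \frac{\left(-1682\right) \frac{1}{2414}}{1031 \left(1199 + \frac{4}{256}\right)} = - \frac{841}{1207 \cdot 1031 \left(1199 + 4 \cdot \frac{1}{256}\right)} = - \frac{841}{1207 \cdot 1031 \left(1199 + \frac{1}{64}\right)} = - \frac{841}{1207 \cdot 1031 \cdot \frac{76737}{64}} = - \frac{841}{1207 \cdot \frac{79115847}{64}} = \left(- \frac{841}{1207}\right) \frac{64}{79115847} = - \frac{53824}{95492827329}$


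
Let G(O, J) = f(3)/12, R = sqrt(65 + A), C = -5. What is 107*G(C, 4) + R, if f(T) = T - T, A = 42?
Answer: sqrt(107) ≈ 10.344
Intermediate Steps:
f(T) = 0
R = sqrt(107) (R = sqrt(65 + 42) = sqrt(107) ≈ 10.344)
G(O, J) = 0 (G(O, J) = 0/12 = 0*(1/12) = 0)
107*G(C, 4) + R = 107*0 + sqrt(107) = 0 + sqrt(107) = sqrt(107)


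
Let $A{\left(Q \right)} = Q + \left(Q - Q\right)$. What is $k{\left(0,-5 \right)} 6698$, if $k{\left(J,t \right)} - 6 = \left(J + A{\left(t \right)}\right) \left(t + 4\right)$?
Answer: $73678$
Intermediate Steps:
$A{\left(Q \right)} = Q$ ($A{\left(Q \right)} = Q + 0 = Q$)
$k{\left(J,t \right)} = 6 + \left(4 + t\right) \left(J + t\right)$ ($k{\left(J,t \right)} = 6 + \left(J + t\right) \left(t + 4\right) = 6 + \left(J + t\right) \left(4 + t\right) = 6 + \left(4 + t\right) \left(J + t\right)$)
$k{\left(0,-5 \right)} 6698 = \left(6 + \left(-5\right)^{2} + 4 \cdot 0 + 4 \left(-5\right) + 0 \left(-5\right)\right) 6698 = \left(6 + 25 + 0 - 20 + 0\right) 6698 = 11 \cdot 6698 = 73678$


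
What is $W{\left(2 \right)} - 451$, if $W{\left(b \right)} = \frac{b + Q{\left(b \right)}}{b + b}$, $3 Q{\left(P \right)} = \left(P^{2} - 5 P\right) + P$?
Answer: $- \frac{2705}{6} \approx -450.83$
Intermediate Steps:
$Q{\left(P \right)} = - \frac{4 P}{3} + \frac{P^{2}}{3}$ ($Q{\left(P \right)} = \frac{\left(P^{2} - 5 P\right) + P}{3} = \frac{P^{2} - 4 P}{3} = - \frac{4 P}{3} + \frac{P^{2}}{3}$)
$W{\left(b \right)} = \frac{b + \frac{b \left(-4 + b\right)}{3}}{2 b}$ ($W{\left(b \right)} = \frac{b + \frac{b \left(-4 + b\right)}{3}}{b + b} = \frac{b + \frac{b \left(-4 + b\right)}{3}}{2 b}$)
$W{\left(2 \right)} - 451 = \left(- \frac{1}{6} + \frac{1}{6} \cdot 2\right) - 451 = \left(- \frac{1}{6} + \frac{1}{3}\right) - 451 = \frac{1}{6} - 451 = - \frac{2705}{6}$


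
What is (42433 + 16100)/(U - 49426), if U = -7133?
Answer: -19511/18853 ≈ -1.0349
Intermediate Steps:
(42433 + 16100)/(U - 49426) = (42433 + 16100)/(-7133 - 49426) = 58533/(-56559) = 58533*(-1/56559) = -19511/18853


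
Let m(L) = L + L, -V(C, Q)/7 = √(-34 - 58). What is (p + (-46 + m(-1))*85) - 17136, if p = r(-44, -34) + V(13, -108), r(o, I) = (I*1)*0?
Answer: -21216 - 14*I*√23 ≈ -21216.0 - 67.142*I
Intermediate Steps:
r(o, I) = 0 (r(o, I) = I*0 = 0)
V(C, Q) = -14*I*√23 (V(C, Q) = -7*√(-34 - 58) = -14*I*√23)
m(L) = 2*L
p = -14*I*√23 (p = 0 - 14*I*√23 = -14*I*√23 ≈ -67.142*I)
(p + (-46 + m(-1))*85) - 17136 = (-14*I*√23 + (-46 + 2*(-1))*85) - 17136 = (-14*I*√23 + (-46 - 2)*85) - 17136 = (-14*I*√23 - 48*85) - 17136 = (-14*I*√23 - 4080) - 17136 = (-4080 - 14*I*√23) - 17136 = -21216 - 14*I*√23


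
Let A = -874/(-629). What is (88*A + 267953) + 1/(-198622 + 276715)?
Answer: 13167990822086/49120497 ≈ 2.6808e+5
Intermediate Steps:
A = 874/629 (A = -874*(-1/629) = 874/629 ≈ 1.3895)
(88*A + 267953) + 1/(-198622 + 276715) = (88*(874/629) + 267953) + 1/(-198622 + 276715) = (76912/629 + 267953) + 1/78093 = 168619349/629 + 1/78093 = 13167990822086/49120497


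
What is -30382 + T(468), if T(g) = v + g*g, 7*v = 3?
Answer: 1320497/7 ≈ 1.8864e+5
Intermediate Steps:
v = 3/7 (v = (⅐)*3 = 3/7 ≈ 0.42857)
T(g) = 3/7 + g² (T(g) = 3/7 + g*g = 3/7 + g²)
-30382 + T(468) = -30382 + (3/7 + 468²) = -30382 + (3/7 + 219024) = -30382 + 1533171/7 = 1320497/7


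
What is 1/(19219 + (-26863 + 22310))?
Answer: 1/14666 ≈ 6.8185e-5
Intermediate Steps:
1/(19219 + (-26863 + 22310)) = 1/(19219 - 4553) = 1/14666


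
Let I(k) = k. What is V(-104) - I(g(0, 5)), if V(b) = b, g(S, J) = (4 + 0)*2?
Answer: -112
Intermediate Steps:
g(S, J) = 8 (g(S, J) = 4*2 = 8)
V(-104) - I(g(0, 5)) = -104 - 1*8 = -104 - 8 = -112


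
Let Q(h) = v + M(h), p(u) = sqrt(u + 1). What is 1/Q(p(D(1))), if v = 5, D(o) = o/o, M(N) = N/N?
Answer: 1/6 ≈ 0.16667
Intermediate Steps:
M(N) = 1
D(o) = 1
p(u) = sqrt(1 + u)
Q(h) = 6 (Q(h) = 5 + 1 = 6)
1/Q(p(D(1))) = 1/6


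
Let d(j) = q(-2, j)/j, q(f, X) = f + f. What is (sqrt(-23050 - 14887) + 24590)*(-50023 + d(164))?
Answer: -50432712960/41 - 2050944*I*sqrt(37937)/41 ≈ -1.2301e+9 - 9.7432e+6*I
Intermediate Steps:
q(f, X) = 2*f
d(j) = -4/j (d(j) = (2*(-2))/j = -4/j)
(sqrt(-23050 - 14887) + 24590)*(-50023 + d(164)) = (sqrt(-23050 - 14887) + 24590)*(-50023 - 4/164) = (sqrt(-37937) + 24590)*(-50023 - 4*1/164) = (I*sqrt(37937) + 24590)*(-50023 - 1/41) = (24590 + I*sqrt(37937))*(-2050944/41) = -50432712960/41 - 2050944*I*sqrt(37937)/41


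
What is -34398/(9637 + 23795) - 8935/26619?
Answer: -28913221/21188724 ≈ -1.3646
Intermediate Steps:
-34398/(9637 + 23795) - 8935/26619 = -34398/33432 - 8935*1/26619 = -34398*1/33432 - 8935/26619 = -819/796 - 8935/26619 = -28913221/21188724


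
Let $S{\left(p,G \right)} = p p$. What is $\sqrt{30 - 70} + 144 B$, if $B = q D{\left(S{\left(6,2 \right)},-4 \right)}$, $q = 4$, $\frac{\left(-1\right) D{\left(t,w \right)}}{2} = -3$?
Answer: $3456 + 2 i \sqrt{10} \approx 3456.0 + 6.3246 i$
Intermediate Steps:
$S{\left(p,G \right)} = p^{2}$
$D{\left(t,w \right)} = 6$ ($D{\left(t,w \right)} = \left(-2\right) \left(-3\right) = 6$)
$B = 24$ ($B = 4 \cdot 6 = 24$)
$\sqrt{30 - 70} + 144 B = \sqrt{30 - 70} + 144 \cdot 24 = \sqrt{-40} + 3456 = 2 i \sqrt{10} + 3456 = 3456 + 2 i \sqrt{10}$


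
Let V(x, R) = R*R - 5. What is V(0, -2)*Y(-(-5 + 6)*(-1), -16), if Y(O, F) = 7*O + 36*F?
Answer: 569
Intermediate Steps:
V(x, R) = -5 + R² (V(x, R) = R² - 5 = -5 + R²)
V(0, -2)*Y(-(-5 + 6)*(-1), -16) = (-5 + (-2)²)*(7*(-(-5 + 6)*(-1)) + 36*(-16)) = (-5 + 4)*(7*(-(-1)) - 576) = -(7*(-1*(-1)) - 576) = -(7*1 - 576) = -(7 - 576) = -1*(-569) = 569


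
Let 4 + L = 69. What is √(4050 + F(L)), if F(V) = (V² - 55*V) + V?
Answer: √4765 ≈ 69.029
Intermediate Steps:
L = 65 (L = -4 + 69 = 65)
F(V) = V² - 54*V
√(4050 + F(L)) = √(4050 + 65*(-54 + 65)) = √(4050 + 65*11) = √(4050 + 715) = √4765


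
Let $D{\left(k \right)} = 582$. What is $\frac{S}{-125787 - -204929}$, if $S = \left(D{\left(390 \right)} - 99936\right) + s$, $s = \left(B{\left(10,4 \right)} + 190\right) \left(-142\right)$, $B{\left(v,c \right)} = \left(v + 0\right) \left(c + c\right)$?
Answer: $- \frac{68847}{39571} \approx -1.7398$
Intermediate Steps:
$B{\left(v,c \right)} = 2 c v$ ($B{\left(v,c \right)} = v 2 c = 2 c v$)
$s = -38340$ ($s = \left(2 \cdot 4 \cdot 10 + 190\right) \left(-142\right) = \left(80 + 190\right) \left(-142\right) = 270 \left(-142\right) = -38340$)
$S = -137694$ ($S = \left(582 - 99936\right) - 38340 = -99354 - 38340 = -137694$)
$\frac{S}{-125787 - -204929} = - \frac{137694}{-125787 - -204929} = - \frac{137694}{-125787 + 204929} = - \frac{137694}{79142} = \left(-137694\right) \frac{1}{79142} = - \frac{68847}{39571}$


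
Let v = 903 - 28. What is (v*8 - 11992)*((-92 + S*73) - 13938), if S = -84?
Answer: 100648704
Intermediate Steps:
v = 875
(v*8 - 11992)*((-92 + S*73) - 13938) = (875*8 - 11992)*((-92 - 84*73) - 13938) = (7000 - 11992)*((-92 - 6132) - 13938) = -4992*(-6224 - 13938) = -4992*(-20162) = 100648704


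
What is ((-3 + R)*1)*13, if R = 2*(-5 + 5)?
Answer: -39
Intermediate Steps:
R = 0 (R = 2*0 = 0)
((-3 + R)*1)*13 = ((-3 + 0)*1)*13 = -3*1*13 = -3*13 = -39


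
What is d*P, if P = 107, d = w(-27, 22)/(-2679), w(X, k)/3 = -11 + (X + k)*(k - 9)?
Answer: 428/47 ≈ 9.1064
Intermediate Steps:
w(X, k) = -33 + 3*(-9 + k)*(X + k) (w(X, k) = 3*(-11 + (X + k)*(k - 9)) = 3*(-11 + (X + k)*(-9 + k)) = 3*(-11 + (-9 + k)*(X + k)) = -33 + 3*(-9 + k)*(X + k))
d = 4/47 (d = (-33 - 27*(-27) - 27*22 + 3*22**2 + 3*(-27)*22)/(-2679) = (-33 + 729 - 594 + 3*484 - 1782)*(-1/2679) = (-33 + 729 - 594 + 1452 - 1782)*(-1/2679) = -228*(-1/2679) = 4/47 ≈ 0.085106)
d*P = (4/47)*107 = 428/47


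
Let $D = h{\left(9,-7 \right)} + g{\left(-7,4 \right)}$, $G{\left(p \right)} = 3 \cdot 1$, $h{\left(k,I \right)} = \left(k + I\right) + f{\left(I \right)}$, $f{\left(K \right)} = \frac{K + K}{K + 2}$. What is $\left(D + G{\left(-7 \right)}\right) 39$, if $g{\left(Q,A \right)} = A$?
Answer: $\frac{2301}{5} \approx 460.2$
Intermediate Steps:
$f{\left(K \right)} = \frac{2 K}{2 + K}$
$h{\left(k,I \right)} = I + k + \frac{2 I}{2 + I}$ ($h{\left(k,I \right)} = \left(k + I\right) + \frac{2 I}{2 + I} = \left(I + k\right) + \frac{2 I}{2 + I} = I + k + \frac{2 I}{2 + I}$)
$G{\left(p \right)} = 3$
$D = \frac{44}{5}$ ($D = \frac{2 \left(-7\right) + \left(2 - 7\right) \left(-7 + 9\right)}{2 - 7} + 4 = \frac{-14 - 10}{-5} + 4 = - \frac{-14 - 10}{5} + 4 = \left(- \frac{1}{5}\right) \left(-24\right) + 4 = \frac{24}{5} + 4 = \frac{44}{5} \approx 8.8$)
$\left(D + G{\left(-7 \right)}\right) 39 = \left(\frac{44}{5} + 3\right) 39 = \frac{59}{5} \cdot 39 = \frac{2301}{5}$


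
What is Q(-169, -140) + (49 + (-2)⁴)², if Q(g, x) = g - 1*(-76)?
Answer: 4132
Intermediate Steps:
Q(g, x) = 76 + g (Q(g, x) = g + 76 = 76 + g)
Q(-169, -140) + (49 + (-2)⁴)² = (76 - 169) + (49 + (-2)⁴)² = -93 + (49 + 16)² = -93 + 65² = -93 + 4225 = 4132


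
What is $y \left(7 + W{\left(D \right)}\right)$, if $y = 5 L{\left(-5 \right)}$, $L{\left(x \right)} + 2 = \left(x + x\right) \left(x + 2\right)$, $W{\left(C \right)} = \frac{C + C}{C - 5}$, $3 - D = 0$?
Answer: $560$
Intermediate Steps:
$D = 3$ ($D = 3 - 0 = 3 + 0 = 3$)
$W{\left(C \right)} = \frac{2 C}{-5 + C}$
$L{\left(x \right)} = -2 + 2 x \left(2 + x\right)$ ($L{\left(x \right)} = -2 + \left(x + x\right) \left(x + 2\right) = -2 + 2 x \left(2 + x\right)$)
$y = 140$ ($y = 5 \left(-2 + 2 \left(-5\right)^{2} + 4 \left(-5\right)\right) = 5 \left(-2 + 2 \cdot 25 - 20\right) = 5 \left(-2 + 50 - 20\right) = 5 \cdot 28 = 140$)
$y \left(7 + W{\left(D \right)}\right) = 140 \left(7 + 2 \cdot 3 \frac{1}{-5 + 3}\right) = 140 \left(7 + 2 \cdot 3 \frac{1}{-2}\right) = 140 \left(7 + 2 \cdot 3 \left(- \frac{1}{2}\right)\right) = 140 \left(7 - 3\right) = 140 \cdot 4 = 560$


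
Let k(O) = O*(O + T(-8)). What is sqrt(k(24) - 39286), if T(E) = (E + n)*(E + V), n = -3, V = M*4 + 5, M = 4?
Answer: I*sqrt(42142) ≈ 205.29*I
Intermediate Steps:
V = 21 (V = 4*4 + 5 = 16 + 5 = 21)
T(E) = (-3 + E)*(21 + E) (T(E) = (E - 3)*(E + 21) = (-3 + E)*(21 + E))
k(O) = O*(-143 + O) (k(O) = O*(O + (-63 + (-8)**2 + 18*(-8))) = O*(O + (-63 + 64 - 144)) = O*(O - 143) = O*(-143 + O))
sqrt(k(24) - 39286) = sqrt(24*(-143 + 24) - 39286) = sqrt(24*(-119) - 39286) = sqrt(-2856 - 39286) = sqrt(-42142) = I*sqrt(42142)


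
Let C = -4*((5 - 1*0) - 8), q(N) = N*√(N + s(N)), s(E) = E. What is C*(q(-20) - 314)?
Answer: -3768 - 480*I*√10 ≈ -3768.0 - 1517.9*I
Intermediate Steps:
q(N) = √2*N^(3/2) (q(N) = N*√(N + N) = N*√(2*N) = N*(√2*√N) = √2*N^(3/2))
C = 12 (C = -4*((5 + 0) - 8) = -4*(5 - 8) = -4*(-3) = 12)
C*(q(-20) - 314) = 12*(√2*(-20)^(3/2) - 314) = 12*(√2*(-40*I*√5) - 314) = 12*(-40*I*√10 - 314) = 12*(-314 - 40*I*√10) = -3768 - 480*I*√10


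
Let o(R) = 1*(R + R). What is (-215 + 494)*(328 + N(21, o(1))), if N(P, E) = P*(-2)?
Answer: 79794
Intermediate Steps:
o(R) = 2*R (o(R) = 1*(2*R) = 2*R)
N(P, E) = -2*P
(-215 + 494)*(328 + N(21, o(1))) = (-215 + 494)*(328 - 2*21) = 279*(328 - 42) = 279*286 = 79794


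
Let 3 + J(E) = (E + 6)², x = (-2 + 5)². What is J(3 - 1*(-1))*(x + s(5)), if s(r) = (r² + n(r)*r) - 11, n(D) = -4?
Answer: 291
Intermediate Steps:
x = 9 (x = 3² = 9)
s(r) = -11 + r² - 4*r (s(r) = (r² - 4*r) - 11 = -11 + r² - 4*r)
J(E) = -3 + (6 + E)² (J(E) = -3 + (E + 6)² = -3 + (6 + E)²)
J(3 - 1*(-1))*(x + s(5)) = (-3 + (6 + (3 - 1*(-1)))²)*(9 + (-11 + 5² - 4*5)) = (-3 + (6 + (3 + 1))²)*(9 + (-11 + 25 - 20)) = (-3 + (6 + 4)²)*(9 - 6) = (-3 + 10²)*3 = (-3 + 100)*3 = 97*3 = 291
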